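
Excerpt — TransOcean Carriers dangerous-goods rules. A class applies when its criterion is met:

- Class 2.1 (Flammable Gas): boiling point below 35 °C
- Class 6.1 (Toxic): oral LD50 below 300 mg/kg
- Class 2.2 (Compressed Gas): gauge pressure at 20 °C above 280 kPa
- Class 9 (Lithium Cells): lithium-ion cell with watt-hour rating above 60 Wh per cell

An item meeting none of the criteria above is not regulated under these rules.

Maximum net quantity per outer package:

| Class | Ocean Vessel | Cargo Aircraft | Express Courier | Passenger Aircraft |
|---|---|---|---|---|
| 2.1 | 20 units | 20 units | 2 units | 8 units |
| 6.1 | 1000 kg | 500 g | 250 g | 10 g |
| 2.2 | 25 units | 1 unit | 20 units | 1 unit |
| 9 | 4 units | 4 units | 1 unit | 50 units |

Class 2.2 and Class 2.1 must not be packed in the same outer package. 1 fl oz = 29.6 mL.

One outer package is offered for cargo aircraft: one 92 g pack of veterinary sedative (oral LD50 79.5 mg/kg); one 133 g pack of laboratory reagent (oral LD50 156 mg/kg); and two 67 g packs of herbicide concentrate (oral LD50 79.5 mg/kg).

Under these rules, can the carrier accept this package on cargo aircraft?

With oral LD50 79.5 mg/kg (< 300 mg/kg), the veterinary sedative falls in Class 6.1.
With oral LD50 156 mg/kg (< 300 mg/kg), the laboratory reagent falls in Class 6.1.
Oral LD50 79.5 mg/kg meets the Class 6.1 criterion (Toxic), so the herbicide concentrate is Class 6.1.
Total Class 6.1: 92 g + 133 g + (two 67 g packs = 134 g) = 359 g.
359 g is within the cargo aircraft limit of 500 g for Class 6.1.

Yes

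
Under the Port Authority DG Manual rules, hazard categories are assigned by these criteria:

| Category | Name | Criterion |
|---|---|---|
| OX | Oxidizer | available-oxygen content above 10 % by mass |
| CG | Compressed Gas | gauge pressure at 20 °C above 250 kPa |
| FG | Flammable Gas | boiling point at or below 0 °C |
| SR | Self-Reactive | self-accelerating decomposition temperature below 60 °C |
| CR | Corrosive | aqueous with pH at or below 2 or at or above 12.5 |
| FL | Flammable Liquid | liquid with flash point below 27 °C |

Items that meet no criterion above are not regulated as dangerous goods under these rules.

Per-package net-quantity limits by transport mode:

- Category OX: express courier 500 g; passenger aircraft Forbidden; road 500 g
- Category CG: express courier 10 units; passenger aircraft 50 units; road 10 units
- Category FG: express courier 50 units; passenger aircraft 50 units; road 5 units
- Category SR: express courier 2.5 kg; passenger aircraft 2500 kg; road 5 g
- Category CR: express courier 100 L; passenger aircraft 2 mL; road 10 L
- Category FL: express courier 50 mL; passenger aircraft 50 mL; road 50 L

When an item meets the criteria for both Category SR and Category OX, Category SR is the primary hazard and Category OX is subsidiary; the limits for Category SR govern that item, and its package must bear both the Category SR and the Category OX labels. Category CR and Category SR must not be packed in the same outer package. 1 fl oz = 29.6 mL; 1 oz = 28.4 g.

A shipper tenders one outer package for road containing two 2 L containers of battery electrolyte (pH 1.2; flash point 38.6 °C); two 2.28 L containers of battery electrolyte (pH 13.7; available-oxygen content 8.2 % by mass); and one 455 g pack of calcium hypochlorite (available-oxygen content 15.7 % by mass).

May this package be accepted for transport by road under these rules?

With pH 1.2 (≤ 2), the battery electrolyte falls in Category CR.
Battery electrolyte: pH 13.7 ≥ 12.5 → Category CR (Corrosive).
Available-oxygen content 15.7 % by mass meets the Category OX criterion (Oxidizer), so the calcium hypochlorite is Category OX.
Category CR net quantity: (two 2 L containers = 4 L) + (two 2.28 L containers = 4.56 L) = 8.56 L.
8.56 L is within the road limit of 10 L for Category CR.
Category OX quantity: 455 g.
455 g is within the road limit of 500 g for Category OX.
The segregation rule (Category CR with Category SR) does not apply to Category CR with Category OX.
Every hazard category is within its road limit and no segregation rule is violated.

Yes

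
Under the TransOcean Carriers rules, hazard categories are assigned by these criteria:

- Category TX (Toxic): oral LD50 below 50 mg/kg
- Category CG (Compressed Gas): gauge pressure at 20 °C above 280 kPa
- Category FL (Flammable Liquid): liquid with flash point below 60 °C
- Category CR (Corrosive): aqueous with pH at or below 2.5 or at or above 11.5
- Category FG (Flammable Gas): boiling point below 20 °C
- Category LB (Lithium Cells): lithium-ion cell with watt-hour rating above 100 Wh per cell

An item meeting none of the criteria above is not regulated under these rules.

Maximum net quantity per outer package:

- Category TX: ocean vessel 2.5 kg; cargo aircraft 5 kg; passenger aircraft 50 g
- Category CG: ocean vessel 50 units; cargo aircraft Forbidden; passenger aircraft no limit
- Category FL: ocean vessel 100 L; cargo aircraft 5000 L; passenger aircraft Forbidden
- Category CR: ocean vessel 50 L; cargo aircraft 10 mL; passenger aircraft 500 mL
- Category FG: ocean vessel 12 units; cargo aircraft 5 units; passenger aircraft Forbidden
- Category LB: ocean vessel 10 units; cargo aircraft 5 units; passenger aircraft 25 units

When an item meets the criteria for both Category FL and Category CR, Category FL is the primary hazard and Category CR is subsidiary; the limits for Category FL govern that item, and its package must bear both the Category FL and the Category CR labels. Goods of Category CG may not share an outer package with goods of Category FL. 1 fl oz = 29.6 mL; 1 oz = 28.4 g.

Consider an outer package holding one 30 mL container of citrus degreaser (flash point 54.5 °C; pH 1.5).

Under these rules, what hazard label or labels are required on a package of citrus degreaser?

Category CR and FL

With flash point 54.5 °C (< 60 °C), the citrus degreaser falls in Category FL.
With pH 1.5 (≤ 2.5), the citrus degreaser falls in Category CR.
By the precedence rule Category FL is primary and Category CR is subsidiary, and that rule requires both labels on the package.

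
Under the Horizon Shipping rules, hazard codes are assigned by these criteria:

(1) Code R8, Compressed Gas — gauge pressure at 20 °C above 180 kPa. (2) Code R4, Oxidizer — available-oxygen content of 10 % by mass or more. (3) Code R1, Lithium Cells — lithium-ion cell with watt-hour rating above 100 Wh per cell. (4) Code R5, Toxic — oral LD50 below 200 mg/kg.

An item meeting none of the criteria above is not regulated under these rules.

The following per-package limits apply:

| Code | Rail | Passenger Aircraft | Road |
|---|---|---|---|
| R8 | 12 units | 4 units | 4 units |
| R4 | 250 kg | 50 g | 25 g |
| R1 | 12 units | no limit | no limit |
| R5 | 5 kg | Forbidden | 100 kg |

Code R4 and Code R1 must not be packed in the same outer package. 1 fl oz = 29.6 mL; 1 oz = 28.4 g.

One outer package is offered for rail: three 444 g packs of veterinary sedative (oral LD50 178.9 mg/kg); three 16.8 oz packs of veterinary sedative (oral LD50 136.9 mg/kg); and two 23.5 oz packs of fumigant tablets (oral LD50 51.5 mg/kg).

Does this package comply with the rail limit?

Veterinary sedative: oral LD50 178.9 mg/kg < 200 mg/kg → Code R5 (Toxic).
Veterinary sedative: oral LD50 136.9 mg/kg < 200 mg/kg → Code R5 (Toxic).
Fumigant tablets: oral LD50 51.5 mg/kg < 200 mg/kg → Code R5 (Toxic).
Code R5 net quantity: (three 444 g packs = 1.332 kg) + (three 16.8 oz packs = 1431.36 g) + (two 23.5 oz packs = 1334.8 g) = 4098.16 g.
4098.16 g is within the rail limit of 5 kg for Code R5.

Yes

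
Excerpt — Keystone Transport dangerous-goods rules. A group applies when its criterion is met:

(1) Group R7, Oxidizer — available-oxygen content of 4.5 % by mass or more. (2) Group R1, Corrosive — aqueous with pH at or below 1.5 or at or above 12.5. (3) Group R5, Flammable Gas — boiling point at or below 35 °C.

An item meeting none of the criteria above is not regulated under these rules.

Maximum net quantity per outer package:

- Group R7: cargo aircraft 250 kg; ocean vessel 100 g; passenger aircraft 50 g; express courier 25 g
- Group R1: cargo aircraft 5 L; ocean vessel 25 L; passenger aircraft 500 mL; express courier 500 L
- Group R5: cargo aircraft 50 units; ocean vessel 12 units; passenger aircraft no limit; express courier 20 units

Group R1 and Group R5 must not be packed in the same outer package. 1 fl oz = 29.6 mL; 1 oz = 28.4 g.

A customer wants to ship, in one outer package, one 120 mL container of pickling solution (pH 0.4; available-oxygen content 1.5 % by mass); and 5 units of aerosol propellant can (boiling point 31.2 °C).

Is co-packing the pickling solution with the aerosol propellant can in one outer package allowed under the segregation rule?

No

With pH 0.4 (≤ 1.5), the pickling solution falls in Group R1.
Aerosol propellant can: boiling point 31.2 °C ≤ 35 °C → Group R5 (Flammable Gas).
Group R1 and Group R5 may not share an outer package.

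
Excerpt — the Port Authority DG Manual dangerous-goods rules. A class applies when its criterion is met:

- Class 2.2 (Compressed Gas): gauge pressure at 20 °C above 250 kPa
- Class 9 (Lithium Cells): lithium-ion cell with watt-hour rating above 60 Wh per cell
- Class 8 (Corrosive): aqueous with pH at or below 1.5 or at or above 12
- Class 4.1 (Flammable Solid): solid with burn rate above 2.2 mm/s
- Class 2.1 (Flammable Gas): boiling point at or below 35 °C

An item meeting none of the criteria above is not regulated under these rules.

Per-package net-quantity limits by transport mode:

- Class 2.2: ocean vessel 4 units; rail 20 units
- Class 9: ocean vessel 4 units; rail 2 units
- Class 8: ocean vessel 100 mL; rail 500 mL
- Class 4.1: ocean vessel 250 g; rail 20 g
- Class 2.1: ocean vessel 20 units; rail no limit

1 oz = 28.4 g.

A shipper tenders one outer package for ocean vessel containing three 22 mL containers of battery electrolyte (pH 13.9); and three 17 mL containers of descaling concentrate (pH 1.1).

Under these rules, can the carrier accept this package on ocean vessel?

No

pH 13.9 meets the Class 8 criterion (Corrosive), so the battery electrolyte is Class 8.
The descaling concentrate has pH 1.1, which is ≤ 1.5, so it is Class 8 (Corrosive).
Total Class 8: (three 22 mL containers = 66 mL) + (three 17 mL containers = 51 mL) = 117 mL.
117 mL exceeds the ocean vessel limit of 100 mL for Class 8.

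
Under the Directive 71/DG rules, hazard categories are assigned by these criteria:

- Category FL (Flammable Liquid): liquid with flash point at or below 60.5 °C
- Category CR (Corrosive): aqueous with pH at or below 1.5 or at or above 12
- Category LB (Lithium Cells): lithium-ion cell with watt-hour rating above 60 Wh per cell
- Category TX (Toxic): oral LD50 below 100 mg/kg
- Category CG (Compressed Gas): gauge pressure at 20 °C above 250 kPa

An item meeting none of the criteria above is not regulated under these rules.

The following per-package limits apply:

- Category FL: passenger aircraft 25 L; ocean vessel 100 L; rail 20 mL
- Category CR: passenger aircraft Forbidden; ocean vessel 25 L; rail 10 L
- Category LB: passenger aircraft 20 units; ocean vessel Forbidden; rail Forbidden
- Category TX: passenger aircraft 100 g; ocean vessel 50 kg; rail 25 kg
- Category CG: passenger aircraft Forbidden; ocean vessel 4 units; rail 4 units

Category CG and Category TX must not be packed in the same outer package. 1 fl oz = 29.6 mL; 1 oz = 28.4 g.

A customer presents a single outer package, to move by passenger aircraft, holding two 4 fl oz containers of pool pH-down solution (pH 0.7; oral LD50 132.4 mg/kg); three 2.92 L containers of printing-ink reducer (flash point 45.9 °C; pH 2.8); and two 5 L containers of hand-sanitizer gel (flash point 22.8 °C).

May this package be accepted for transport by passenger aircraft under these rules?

Pool pH-down solution: pH 0.7 ≤ 1.5 → Category CR (Corrosive).
Printing-ink reducer: flash point 45.9 °C ≤ 60.5 °C → Category FL (Flammable Liquid).
The hand-sanitizer gel has flash point 22.8 °C, which is ≤ 60.5 °C, so it is Category FL (Flammable Liquid).
Total Category FL: (three 2.92 L containers = 8.76 L) + (two 5 L containers = 10 L) = 18.76 L.
18.76 L ≤ 25 L (passenger aircraft limit, Category FL) — within limit.
Category CR quantity: two 4 fl oz containers = 236.8 mL.
By passenger aircraft, Category CR is Forbidden regardless of quantity.
The segregation rule (Category CG with Category TX) does not apply to Category FL with Category CR.

No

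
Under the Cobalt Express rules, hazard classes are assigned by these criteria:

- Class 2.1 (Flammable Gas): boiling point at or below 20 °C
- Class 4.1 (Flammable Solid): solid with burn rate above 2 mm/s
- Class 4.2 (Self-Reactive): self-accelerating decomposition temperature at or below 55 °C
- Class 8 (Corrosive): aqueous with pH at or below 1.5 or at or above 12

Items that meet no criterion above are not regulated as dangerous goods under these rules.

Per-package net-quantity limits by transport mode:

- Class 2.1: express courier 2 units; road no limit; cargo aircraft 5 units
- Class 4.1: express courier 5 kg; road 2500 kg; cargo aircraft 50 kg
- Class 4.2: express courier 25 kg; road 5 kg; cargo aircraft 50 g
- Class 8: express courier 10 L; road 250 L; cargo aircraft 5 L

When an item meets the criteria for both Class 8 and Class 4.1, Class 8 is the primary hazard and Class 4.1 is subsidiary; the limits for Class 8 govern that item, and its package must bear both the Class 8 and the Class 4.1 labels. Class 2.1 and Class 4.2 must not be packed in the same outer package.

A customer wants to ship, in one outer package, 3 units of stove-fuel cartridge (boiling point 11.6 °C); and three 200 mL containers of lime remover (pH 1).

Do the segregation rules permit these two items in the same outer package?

Boiling point 11.6 °C meets the Class 2.1 criterion (Flammable Gas), so the stove-fuel cartridge is Class 2.1.
With pH 1 (≤ 1.5), the lime remover falls in Class 8.
No segregation rule bars Class 2.1 with Class 8.

Yes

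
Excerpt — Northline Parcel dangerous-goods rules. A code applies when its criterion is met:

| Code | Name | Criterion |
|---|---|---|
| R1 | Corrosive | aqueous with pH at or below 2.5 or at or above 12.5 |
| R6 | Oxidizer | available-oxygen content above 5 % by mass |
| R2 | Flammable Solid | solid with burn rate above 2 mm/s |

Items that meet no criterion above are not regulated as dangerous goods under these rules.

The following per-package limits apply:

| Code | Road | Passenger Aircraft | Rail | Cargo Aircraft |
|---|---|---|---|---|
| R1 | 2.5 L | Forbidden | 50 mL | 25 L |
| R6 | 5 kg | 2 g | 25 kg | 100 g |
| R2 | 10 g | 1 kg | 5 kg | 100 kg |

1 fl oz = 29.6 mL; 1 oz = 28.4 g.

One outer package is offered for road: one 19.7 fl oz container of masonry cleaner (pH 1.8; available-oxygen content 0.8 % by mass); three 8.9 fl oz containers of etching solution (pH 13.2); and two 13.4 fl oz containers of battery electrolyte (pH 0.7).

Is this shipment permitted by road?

Yes

pH 1.8 meets the Code R1 criterion (Corrosive), so the masonry cleaner is Code R1.
Etching solution: pH 13.2 ≥ 12.5 → Code R1 (Corrosive).
The battery electrolyte has pH 0.7, which is ≤ 2.5, so it is Code R1 (Corrosive).
Code R1 net quantity: (one 19.7 fl oz container = 583.12 mL) + (three 8.9 fl oz containers = 790.32 mL) + (two 13.4 fl oz containers = 793.28 mL) = 2166.72 mL.
2166.72 mL is within the road limit of 2.5 L for Code R1.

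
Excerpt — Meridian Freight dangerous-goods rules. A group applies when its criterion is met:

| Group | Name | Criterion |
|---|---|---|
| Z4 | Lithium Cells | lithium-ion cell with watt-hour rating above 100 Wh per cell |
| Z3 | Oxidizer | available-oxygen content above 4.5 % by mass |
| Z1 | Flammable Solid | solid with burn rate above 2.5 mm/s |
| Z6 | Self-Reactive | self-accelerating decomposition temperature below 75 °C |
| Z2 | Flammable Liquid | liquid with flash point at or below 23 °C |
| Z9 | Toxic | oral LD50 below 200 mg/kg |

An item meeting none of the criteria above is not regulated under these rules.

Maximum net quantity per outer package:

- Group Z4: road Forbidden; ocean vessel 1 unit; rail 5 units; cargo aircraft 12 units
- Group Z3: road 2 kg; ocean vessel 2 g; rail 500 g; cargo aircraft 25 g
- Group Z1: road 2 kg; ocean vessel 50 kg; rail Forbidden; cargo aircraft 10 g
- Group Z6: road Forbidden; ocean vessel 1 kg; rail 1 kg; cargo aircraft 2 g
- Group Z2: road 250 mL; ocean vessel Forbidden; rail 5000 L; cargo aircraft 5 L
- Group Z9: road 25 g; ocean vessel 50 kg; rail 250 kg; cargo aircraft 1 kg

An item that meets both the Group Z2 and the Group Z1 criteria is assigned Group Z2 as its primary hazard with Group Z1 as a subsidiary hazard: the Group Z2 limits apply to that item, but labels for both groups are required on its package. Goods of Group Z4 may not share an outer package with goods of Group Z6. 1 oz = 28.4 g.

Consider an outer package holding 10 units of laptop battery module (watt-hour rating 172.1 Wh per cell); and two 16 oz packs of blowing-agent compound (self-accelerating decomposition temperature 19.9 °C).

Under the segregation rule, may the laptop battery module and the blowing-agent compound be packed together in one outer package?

With watt-hour rating 172.1 Wh per cell (> 100 Wh per cell), the laptop battery module falls in Group Z4.
Blowing-agent compound: self-accelerating decomposition temperature 19.9 °C < 75 °C → Group Z6 (Self-Reactive).
Group Z4 and Group Z6 may not share an outer package.

No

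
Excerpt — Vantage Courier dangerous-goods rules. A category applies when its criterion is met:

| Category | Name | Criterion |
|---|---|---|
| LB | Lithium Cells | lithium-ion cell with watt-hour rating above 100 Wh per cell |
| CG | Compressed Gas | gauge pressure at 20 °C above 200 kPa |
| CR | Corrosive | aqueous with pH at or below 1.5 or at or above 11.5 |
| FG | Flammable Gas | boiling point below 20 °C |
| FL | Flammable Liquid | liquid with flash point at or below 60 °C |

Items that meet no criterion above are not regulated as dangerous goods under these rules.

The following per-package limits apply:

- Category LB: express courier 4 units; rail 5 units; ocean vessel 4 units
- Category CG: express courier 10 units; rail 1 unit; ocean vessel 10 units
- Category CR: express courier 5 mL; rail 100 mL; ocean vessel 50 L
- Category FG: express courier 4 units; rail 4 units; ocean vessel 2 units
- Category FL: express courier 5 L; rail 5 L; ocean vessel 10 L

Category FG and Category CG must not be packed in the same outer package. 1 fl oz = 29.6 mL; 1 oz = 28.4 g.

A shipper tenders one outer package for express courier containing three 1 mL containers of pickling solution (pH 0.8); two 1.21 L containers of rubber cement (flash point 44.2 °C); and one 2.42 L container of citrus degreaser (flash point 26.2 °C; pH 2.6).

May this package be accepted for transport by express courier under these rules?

Yes

The pickling solution has pH 0.8, which is ≤ 1.5, so it is Category CR (Corrosive).
With flash point 44.2 °C (≤ 60 °C), the rubber cement falls in Category FL.
Citrus degreaser: flash point 26.2 °C ≤ 60 °C → Category FL (Flammable Liquid).
Category FL net quantity: (two 1.21 L containers = 2.42 L) + 2.42 L = 4.84 L.
4.84 L ≤ 5 L (express courier limit, Category FL) — within limit.
Category CR quantity: three 1 mL containers = 3 mL.
3 mL ≤ 5 mL (express courier limit, Category CR) — within limit.
The segregation rule (Category FG with Category CG) does not apply to Category FL with Category CR.
Every hazard category is within its express courier limit and no segregation rule is violated.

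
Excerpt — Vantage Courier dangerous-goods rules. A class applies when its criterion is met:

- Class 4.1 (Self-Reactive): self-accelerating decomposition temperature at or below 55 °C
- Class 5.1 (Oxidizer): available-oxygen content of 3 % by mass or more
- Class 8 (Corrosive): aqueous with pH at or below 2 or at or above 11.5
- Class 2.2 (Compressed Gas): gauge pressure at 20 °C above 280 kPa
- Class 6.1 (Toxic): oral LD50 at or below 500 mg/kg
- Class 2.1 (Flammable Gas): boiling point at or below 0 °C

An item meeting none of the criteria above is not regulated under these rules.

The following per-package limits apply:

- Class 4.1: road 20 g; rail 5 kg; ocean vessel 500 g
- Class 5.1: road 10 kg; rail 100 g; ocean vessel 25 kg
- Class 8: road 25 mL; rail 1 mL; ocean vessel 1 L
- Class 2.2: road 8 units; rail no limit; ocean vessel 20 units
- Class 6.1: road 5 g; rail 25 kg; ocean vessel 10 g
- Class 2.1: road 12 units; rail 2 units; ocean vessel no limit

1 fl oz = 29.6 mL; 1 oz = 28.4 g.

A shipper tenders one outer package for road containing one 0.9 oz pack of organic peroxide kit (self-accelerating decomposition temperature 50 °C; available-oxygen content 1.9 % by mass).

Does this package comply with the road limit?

No

With self-accelerating decomposition temperature 50 °C (≤ 55 °C), the organic peroxide kit falls in Class 4.1.
Class 4.1 quantity: one 0.9 oz pack = 25.56 g.
That exceeds the Class 4.1 road limit of 20 g.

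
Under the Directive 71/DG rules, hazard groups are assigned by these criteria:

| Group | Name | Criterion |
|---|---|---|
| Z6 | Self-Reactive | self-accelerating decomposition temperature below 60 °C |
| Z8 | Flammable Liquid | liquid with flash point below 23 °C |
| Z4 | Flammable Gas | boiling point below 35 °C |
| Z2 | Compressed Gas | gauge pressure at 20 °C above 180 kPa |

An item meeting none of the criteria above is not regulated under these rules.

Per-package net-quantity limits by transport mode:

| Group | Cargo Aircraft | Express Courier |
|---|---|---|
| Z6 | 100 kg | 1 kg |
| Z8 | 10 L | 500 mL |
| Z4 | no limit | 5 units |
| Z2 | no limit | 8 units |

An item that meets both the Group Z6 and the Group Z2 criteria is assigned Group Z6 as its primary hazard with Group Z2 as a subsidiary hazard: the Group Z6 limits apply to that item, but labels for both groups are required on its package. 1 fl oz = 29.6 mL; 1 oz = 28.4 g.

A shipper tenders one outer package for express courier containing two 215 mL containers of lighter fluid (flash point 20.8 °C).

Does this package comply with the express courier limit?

The lighter fluid has flash point 20.8 °C, which is < 23 °C, so it is Group Z8 (Flammable Liquid).
Group Z8 quantity: two 215 mL containers = 430 mL.
430 mL ≤ 500 mL (express courier limit, Group Z8) — within limit.

Yes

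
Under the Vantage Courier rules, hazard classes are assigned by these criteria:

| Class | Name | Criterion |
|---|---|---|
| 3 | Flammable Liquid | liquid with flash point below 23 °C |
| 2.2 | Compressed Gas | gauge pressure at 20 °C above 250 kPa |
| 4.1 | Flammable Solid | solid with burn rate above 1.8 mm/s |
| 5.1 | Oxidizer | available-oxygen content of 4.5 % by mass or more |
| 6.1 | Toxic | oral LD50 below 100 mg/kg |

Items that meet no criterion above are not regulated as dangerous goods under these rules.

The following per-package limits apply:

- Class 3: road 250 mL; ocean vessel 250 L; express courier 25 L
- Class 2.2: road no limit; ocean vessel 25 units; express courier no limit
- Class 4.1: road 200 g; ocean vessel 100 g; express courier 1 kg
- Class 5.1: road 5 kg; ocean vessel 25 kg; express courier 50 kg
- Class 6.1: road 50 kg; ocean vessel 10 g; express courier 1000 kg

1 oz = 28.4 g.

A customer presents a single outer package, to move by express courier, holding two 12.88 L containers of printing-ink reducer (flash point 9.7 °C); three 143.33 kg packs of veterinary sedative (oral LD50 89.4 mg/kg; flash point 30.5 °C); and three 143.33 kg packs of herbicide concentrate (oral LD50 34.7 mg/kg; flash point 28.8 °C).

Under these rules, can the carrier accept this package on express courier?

No

The printing-ink reducer has flash point 9.7 °C, which is < 23 °C, so it is Class 3 (Flammable Liquid).
The veterinary sedative has oral LD50 89.4 mg/kg, which is < 100 mg/kg, so it is Class 6.1 (Toxic).
Herbicide concentrate: oral LD50 34.7 mg/kg < 100 mg/kg → Class 6.1 (Toxic).
Class 3 quantity: two 12.88 L containers = 25.76 L.
25.76 L exceeds the express courier limit of 25 L for Class 3.
Total Class 6.1: (three 143.33 kg packs = 429.99 kg) + (three 143.33 kg packs = 429.99 kg) = 859.98 kg.
859.98 kg ≤ 1000 kg (express courier limit, Class 6.1) — within limit.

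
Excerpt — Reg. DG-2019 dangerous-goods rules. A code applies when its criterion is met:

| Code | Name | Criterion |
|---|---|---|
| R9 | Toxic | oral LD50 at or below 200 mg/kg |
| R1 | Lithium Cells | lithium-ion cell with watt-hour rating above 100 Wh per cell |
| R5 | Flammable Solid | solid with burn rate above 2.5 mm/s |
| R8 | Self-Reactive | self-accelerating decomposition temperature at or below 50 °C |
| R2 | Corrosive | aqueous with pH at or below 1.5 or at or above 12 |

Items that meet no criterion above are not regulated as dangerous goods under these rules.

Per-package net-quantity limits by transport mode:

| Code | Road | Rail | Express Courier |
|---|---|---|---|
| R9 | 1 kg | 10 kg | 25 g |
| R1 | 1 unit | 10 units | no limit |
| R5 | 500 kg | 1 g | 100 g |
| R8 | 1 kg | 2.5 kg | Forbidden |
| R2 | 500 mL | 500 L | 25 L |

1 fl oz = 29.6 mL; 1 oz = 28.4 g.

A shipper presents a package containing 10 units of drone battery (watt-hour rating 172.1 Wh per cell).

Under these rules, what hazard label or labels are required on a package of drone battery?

The drone battery has watt-hour rating 172.1 Wh per cell, which is > 100 Wh per cell, so it is Code R1 (Lithium Cells).
Only the Code R1 label is required.

Code R1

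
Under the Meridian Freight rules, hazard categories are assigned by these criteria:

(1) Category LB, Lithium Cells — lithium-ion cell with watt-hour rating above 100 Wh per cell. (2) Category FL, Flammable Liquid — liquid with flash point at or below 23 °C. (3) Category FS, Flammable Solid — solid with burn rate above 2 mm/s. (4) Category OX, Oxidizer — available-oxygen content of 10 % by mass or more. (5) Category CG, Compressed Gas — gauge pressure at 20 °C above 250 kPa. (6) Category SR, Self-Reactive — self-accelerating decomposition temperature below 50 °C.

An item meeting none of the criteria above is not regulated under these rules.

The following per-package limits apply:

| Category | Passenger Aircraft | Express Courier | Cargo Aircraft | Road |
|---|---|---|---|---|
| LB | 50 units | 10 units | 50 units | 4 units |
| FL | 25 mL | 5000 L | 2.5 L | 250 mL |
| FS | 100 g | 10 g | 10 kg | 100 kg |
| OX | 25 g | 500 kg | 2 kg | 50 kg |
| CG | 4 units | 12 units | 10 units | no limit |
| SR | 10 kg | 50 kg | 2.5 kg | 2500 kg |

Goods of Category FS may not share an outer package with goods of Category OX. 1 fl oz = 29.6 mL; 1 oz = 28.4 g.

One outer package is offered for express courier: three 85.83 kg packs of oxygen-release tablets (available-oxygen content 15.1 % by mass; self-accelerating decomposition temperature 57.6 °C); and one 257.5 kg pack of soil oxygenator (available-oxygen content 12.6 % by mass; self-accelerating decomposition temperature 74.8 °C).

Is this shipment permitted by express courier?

No

The oxygen-release tablets have available-oxygen content 15.1 % by mass, which is ≥ 10 % by mass, so they are Category OX (Oxidizer).
The soil oxygenator has available-oxygen content 12.6 % by mass, which is ≥ 10 % by mass, so it is Category OX (Oxidizer).
Category OX net quantity: (three 85.83 kg packs = 257.49 kg) + 257.5 kg = 514.99 kg.
That exceeds the Category OX express courier limit of 500 kg.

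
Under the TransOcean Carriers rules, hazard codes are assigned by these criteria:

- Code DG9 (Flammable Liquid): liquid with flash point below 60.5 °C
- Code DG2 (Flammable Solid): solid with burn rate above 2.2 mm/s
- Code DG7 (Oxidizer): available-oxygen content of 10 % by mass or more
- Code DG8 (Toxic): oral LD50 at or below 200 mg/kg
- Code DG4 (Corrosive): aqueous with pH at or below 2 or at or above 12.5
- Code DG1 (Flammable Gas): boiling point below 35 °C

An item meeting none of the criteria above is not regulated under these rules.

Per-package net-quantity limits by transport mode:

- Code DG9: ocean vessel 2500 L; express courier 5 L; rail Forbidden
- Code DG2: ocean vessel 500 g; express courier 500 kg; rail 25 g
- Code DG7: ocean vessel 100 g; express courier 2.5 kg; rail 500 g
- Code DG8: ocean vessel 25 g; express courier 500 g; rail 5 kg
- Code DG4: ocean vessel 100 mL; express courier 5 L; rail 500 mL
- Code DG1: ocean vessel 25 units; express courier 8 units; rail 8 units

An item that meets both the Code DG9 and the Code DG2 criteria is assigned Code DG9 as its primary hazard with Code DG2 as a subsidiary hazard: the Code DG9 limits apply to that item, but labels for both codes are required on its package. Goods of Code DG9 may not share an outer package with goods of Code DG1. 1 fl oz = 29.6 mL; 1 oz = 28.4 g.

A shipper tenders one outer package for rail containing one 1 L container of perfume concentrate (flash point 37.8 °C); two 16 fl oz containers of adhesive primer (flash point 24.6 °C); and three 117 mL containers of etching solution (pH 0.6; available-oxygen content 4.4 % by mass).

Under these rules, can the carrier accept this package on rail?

No

Flash point 37.8 °C meets the Code DG9 criterion (Flammable Liquid), so the perfume concentrate is Code DG9.
With flash point 24.6 °C (< 60.5 °C), the adhesive primer falls in Code DG9.
pH 0.6 meets the Code DG4 criterion (Corrosive), so the etching solution is Code DG4.
Code DG4 quantity: three 117 mL containers = 351 mL.
351 mL is within the rail limit of 500 mL for Code DG4.
Total Code DG9: 1 L + (two 16 fl oz containers = 947.2 mL) = 1947.2 mL.
By rail, Code DG9 is Forbidden regardless of quantity.
The segregation rule (Code DG9 with Code DG1) does not apply to Code DG4 with Code DG9.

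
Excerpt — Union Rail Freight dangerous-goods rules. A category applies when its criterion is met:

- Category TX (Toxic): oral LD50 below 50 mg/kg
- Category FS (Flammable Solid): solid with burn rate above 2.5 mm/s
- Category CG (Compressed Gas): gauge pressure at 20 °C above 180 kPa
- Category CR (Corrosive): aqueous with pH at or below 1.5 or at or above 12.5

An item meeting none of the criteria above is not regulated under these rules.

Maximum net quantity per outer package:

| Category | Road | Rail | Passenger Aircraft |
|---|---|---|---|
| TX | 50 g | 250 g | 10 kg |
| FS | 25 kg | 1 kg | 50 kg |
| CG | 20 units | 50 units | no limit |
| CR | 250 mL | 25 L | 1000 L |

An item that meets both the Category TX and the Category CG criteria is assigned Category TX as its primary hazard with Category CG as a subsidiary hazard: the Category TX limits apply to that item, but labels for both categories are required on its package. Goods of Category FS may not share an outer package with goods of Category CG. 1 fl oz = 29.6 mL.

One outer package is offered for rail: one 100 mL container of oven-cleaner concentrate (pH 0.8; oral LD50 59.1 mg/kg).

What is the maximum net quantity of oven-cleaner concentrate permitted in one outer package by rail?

pH 0.8 meets the Category CR criterion (Corrosive), so the oven-cleaner concentrate is Category CR.
The rail limit for Category CR is 25 L.

25 L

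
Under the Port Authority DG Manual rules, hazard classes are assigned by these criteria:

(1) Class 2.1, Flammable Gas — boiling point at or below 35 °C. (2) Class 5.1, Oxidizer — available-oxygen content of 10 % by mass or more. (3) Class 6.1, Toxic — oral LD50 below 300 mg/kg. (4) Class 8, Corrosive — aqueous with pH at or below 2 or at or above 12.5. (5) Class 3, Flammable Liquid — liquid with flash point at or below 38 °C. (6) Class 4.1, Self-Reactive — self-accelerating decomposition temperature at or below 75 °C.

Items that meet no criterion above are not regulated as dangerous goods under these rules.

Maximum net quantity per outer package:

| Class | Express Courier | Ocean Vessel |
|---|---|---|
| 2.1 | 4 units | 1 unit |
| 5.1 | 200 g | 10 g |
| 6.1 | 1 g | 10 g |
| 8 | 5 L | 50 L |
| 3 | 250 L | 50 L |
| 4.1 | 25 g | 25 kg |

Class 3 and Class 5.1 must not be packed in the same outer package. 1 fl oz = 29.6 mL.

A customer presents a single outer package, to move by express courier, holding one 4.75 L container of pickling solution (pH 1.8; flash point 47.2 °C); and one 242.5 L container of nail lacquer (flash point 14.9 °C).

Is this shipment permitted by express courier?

The pickling solution has pH 1.8, which is ≤ 2, so it is Class 8 (Corrosive).
Nail lacquer: flash point 14.9 °C ≤ 38 °C → Class 3 (Flammable Liquid).
Class 3 quantity: 242.5 L.
242.5 L ≤ 250 L (express courier limit, Class 3) — within limit.
Class 8 quantity: 4.75 L.
That is within the Class 8 express courier limit of 5 L.
The segregation rule (Class 3 with Class 5.1) does not apply to Class 3 with Class 8.
Every hazard class is within its express courier limit and no segregation rule is violated.

Yes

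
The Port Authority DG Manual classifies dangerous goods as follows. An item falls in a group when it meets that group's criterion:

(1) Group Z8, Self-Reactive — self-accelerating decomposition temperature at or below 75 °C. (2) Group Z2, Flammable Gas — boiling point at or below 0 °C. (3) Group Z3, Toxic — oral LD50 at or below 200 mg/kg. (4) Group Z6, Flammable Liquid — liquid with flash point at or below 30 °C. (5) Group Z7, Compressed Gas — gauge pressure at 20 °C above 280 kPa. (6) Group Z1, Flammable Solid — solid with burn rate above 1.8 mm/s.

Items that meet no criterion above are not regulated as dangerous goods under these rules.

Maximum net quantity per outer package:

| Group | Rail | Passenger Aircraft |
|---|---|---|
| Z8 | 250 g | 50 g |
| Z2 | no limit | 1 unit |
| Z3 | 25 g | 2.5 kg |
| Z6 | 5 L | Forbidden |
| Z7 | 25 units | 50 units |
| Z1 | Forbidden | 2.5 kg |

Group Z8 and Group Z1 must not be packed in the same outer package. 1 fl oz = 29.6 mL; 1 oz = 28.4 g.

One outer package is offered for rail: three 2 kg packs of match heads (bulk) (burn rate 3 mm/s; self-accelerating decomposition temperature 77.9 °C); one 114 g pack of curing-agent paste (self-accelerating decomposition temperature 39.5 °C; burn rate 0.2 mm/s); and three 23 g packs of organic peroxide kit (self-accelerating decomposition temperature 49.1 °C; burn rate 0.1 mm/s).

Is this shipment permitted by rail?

No

With burn rate 3 mm/s (> 1.8 mm/s), the match heads (bulk) fall in Group Z1.
The curing-agent paste has self-accelerating decomposition temperature 39.5 °C, which is ≤ 75 °C, so it is Group Z8 (Self-Reactive).
With self-accelerating decomposition temperature 49.1 °C (≤ 75 °C), the organic peroxide kit falls in Group Z8.
Group Z8 net quantity: 114 g + (three 23 g packs = 69 g) = 183 g.
183 g ≤ 250 g (rail limit, Group Z8) — within limit.
Group Z1 quantity: three 2 kg packs = 6 kg.
By rail, Group Z1 is Forbidden regardless of quantity.
Group Z8 and Group Z1 may not share an outer package.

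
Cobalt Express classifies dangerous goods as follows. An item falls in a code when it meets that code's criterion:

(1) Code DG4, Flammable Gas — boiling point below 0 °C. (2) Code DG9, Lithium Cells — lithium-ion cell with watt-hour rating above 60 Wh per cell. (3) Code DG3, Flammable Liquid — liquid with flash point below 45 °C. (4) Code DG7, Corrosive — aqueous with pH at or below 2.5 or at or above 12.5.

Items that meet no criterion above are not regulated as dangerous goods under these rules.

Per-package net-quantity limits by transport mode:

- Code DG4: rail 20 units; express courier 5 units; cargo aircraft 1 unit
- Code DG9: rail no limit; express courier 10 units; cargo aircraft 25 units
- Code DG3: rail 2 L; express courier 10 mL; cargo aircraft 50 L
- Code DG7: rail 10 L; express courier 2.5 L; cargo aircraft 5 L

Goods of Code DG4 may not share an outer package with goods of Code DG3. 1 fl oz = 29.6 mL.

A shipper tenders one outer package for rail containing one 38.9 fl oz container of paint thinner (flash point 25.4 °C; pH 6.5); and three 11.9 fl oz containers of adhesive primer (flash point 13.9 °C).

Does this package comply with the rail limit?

Paint thinner: flash point 25.4 °C < 45 °C → Code DG3 (Flammable Liquid).
Flash point 13.9 °C meets the Code DG3 criterion (Flammable Liquid), so the adhesive primer is Code DG3.
Total Code DG3: (one 38.9 fl oz container = 1151.44 mL) + (three 11.9 fl oz containers = 1056.72 mL) = 2208.16 mL.
2208.16 mL > 2 L (rail limit, Code DG3) — over the limit.

No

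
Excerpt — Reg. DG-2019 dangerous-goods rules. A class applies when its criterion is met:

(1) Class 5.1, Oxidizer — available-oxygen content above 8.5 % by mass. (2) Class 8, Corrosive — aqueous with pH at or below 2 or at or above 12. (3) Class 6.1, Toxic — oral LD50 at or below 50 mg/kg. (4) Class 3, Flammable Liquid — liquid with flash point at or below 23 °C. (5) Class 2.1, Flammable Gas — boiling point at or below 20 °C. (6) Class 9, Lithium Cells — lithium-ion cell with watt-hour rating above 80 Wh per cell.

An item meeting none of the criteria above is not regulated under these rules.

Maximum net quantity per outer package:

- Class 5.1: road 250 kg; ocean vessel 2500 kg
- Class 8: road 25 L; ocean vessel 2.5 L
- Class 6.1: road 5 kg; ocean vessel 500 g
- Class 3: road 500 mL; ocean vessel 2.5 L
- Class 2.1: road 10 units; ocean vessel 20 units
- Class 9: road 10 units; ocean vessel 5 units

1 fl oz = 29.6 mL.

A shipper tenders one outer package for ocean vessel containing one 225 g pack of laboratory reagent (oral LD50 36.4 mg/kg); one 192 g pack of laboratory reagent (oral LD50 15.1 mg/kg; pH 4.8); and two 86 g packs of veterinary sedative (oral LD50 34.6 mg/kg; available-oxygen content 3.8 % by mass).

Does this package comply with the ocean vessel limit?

No

Oral LD50 36.4 mg/kg meets the Class 6.1 criterion (Toxic), so the laboratory reagent is Class 6.1.
The laboratory reagent has oral LD50 15.1 mg/kg, which is ≤ 50 mg/kg, so it is Class 6.1 (Toxic).
Oral LD50 34.6 mg/kg meets the Class 6.1 criterion (Toxic), so the veterinary sedative is Class 6.1.
Class 6.1 net quantity: 225 g + 192 g + (two 86 g packs = 172 g) = 589 g.
That exceeds the Class 6.1 ocean vessel limit of 500 g.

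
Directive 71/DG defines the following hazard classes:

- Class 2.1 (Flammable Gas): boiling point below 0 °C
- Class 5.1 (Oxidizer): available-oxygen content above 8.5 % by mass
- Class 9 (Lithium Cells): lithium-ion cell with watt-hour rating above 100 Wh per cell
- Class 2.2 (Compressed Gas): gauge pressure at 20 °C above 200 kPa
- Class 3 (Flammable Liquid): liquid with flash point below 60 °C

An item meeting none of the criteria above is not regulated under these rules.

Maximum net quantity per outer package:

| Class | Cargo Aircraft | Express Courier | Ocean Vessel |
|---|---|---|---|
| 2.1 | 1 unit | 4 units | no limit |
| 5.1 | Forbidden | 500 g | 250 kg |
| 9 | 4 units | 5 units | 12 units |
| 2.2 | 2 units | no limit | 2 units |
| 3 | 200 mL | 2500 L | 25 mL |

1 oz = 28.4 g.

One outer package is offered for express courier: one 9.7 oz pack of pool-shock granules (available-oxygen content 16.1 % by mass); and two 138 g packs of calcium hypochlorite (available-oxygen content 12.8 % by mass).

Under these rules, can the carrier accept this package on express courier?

With available-oxygen content 16.1 % by mass (> 8.5 % by mass), the pool-shock granules fall in Class 5.1.
Calcium hypochlorite: available-oxygen content 12.8 % by mass > 8.5 % by mass → Class 5.1 (Oxidizer).
Class 5.1 net quantity: (one 9.7 oz pack = 275.48 g) + (two 138 g packs = 276 g) = 551.48 g.
551.48 g > 500 g (express courier limit, Class 5.1) — over the limit.

No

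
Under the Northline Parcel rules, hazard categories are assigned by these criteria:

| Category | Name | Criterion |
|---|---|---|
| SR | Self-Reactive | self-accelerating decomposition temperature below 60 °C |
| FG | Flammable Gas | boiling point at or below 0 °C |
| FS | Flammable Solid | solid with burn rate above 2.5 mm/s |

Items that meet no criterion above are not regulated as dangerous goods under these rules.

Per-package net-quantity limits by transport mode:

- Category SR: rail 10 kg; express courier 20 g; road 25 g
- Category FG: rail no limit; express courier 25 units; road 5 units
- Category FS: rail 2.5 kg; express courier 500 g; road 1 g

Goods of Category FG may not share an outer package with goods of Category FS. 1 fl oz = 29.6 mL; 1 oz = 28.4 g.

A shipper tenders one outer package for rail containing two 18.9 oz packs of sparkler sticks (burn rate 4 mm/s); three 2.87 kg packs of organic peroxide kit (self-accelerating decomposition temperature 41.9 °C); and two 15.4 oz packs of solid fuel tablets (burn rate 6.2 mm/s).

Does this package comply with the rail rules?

Yes

With burn rate 4 mm/s (> 2.5 mm/s), the sparkler sticks fall in Category FS.
Self-accelerating decomposition temperature 41.9 °C meets the Category SR criterion (Self-Reactive), so the organic peroxide kit is Category SR.
The solid fuel tablets have burn rate 6.2 mm/s, which is > 2.5 mm/s, so they are Category FS (Flammable Solid).
Category FS net quantity: (two 18.9 oz packs = 1073.52 g) + (two 15.4 oz packs = 874.72 g) = 1948.24 g.
1948.24 g ≤ 2.5 kg (rail limit, Category FS) — within limit.
Category SR quantity: three 2.87 kg packs = 8.61 kg.
That is within the Category SR rail limit of 10 kg.
The segregation rule (Category FG with Category FS) does not apply to Category FS with Category SR.
Every hazard category is within its rail limit and no segregation rule is violated.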